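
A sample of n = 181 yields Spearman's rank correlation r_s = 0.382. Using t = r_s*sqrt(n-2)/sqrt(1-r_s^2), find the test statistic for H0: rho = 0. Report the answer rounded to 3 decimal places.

5.530

1 − r_s² = 1 − 0.145924 = 0.854076;  √(1−r_s²) = 0.924162
√(n−2) = √179 = 13.379088
t = r_s·√(n−2)/√(1−r_s²) = 0.382 · 13.379088 / 0.924162 = 5.530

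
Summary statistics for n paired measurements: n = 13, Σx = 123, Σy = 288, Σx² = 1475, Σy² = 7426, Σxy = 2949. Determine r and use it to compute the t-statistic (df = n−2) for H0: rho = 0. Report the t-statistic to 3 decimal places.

1.417

Numerator: nΣxy − (Σx)(Σy) = 13·2949 − (123)(288) = 2913
Denominator: √[(nΣx²−(Σx)²)(nΣy²−(Σy)²)]
  nΣx²−(Σx)² = 13·1475 − 15129 = 4046;  nΣy²−(Σy)² = 13·7426 − 82944 = 13594
  √(4046·13594) = √55001324 = 7416.2878
r = 2913 / 7416.2878 = 0.3928
t = r·√(n−2)/√(1−r²) = 0.3928·√11 / √(1−0.154292) = 1.302770 / 0.919624 = 1.417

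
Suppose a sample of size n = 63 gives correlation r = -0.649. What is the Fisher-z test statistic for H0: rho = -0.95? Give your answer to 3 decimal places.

8.197

Fisher z: atanh(-0.649) = -0.773569, atanh(-0.95) = -1.831781
z = (z_r − z_0)·√(n−3) = (-0.773569 − (-1.831781))·√60 = 1.058212 · 7.745967 = 8.197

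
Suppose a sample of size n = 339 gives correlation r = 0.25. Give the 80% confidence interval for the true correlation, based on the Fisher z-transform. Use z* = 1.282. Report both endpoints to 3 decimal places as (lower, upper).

(0.183, 0.314)

Fisher z: z_r = atanh(r) = ½·ln((1+0.25)/(1−0.25)) = 0.255413
SE(z) = 1/√(n−3) = 1/√336 = 0.054554
80% ⇒ z* = 1.282; margin = 1.282·0.054554 = 0.069938
CI on z-scale: (0.185475, 0.325351)
Back-transform: tanh(0.185475) = 0.183377, tanh(0.325351) = 0.314337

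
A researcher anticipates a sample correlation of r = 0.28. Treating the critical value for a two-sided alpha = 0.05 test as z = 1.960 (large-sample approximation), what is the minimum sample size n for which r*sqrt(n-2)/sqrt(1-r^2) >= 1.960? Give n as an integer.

48

Need r·√(n−2)/√(1−r²) ≥ 1.960
√(n−2) ≥ 1.960·√(1−0.0784) / 0.28 = 1.960·0.960000 / 0.28 = 6.7200
n−2 ≥ 45.1584  ⇒  n ≥ 47.1584
Smallest integer n = 48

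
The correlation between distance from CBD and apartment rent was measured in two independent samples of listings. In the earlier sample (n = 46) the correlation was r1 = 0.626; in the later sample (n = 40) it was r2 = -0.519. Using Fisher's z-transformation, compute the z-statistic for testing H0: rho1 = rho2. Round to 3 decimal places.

5.841

z1 = atanh(0.626) = 0.734811,  z2 = atanh(-0.519) = -0.574970
SE = √(1/(n1−3) + 1/(n2−3)) = √(1/43 + 1/37) = √(0.0232558 + 0.0270270) = √0.0502828 = 0.224238
z = (z1 − z2)/SE = (0.734811 − (-0.574970)) / 0.224238 = 1.309781 / 0.224238 = 5.841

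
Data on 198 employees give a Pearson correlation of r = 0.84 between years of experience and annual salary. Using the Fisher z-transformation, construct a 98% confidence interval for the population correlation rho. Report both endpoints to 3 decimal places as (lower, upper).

z_r = atanh(0.84) = 1.221174;  SE = 1/√(n−3) = 1/√195 = 0.071611
z-limits: 1.221174 ± 2.326·0.071611 = 1.221174 ± 0.166567 = [1.054607, 1.387741]
ρ-limits: (tanh 1.054607, tanh 1.387741) = (0.784, 0.883)

(0.784, 0.883)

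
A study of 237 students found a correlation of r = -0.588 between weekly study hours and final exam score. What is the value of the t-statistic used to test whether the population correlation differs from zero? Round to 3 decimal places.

-11.144

1 − r² = 1 − 0.345744 = 0.654256;  √(1−r²) = 0.808861
√(n−2) = √235 = 15.329710
t = r·√(n−2)/√(1−r²) = -0.588 · 15.329710 / 0.808861 = -11.144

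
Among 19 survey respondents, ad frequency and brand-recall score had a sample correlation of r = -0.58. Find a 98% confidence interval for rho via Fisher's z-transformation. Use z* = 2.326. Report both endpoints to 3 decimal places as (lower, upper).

z_r = atanh(-0.58) = -0.662463;  SE = 1/√(n−3) = 1/√16 = 0.250000
z-limits: -0.662463 ± 2.326·0.250000 = -0.662463 ± 0.581500 = [-1.243963, -0.080963]
ρ-limits: (tanh -1.243963, tanh -0.080963) = (-0.847, -0.081)

(-0.847, -0.081)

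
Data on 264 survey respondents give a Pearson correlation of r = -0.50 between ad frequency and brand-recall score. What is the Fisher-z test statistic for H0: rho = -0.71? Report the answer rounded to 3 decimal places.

Fisher z: atanh(-0.50) = -0.549306, atanh(-0.71) = -0.887184
z = (z_r − z_0)·√(n−3) = (-0.549306 − (-0.887184))·√261 = 0.337878 · 16.155494 = 5.459

5.459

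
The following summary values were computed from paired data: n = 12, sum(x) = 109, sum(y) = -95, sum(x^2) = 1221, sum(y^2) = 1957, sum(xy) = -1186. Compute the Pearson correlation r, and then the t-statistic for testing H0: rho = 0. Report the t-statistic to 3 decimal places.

-2.450

S_xy = nΣxy − ΣxΣy = 12·(-1186) − 109·(-95) = -14232 − (-10355) = -3877
S_xx = nΣx² − (Σx)² = 12·1221 − 109² = 14652 − 11881 = 2771
S_yy = nΣy² − (Σy)² = 12·1957 − (-95)² = 23484 − 9025 = 14459
r = S_xy / √(S_xx·S_yy) = -3877 / √(2771·14459) = -3877 / √40065889 = -3877 / 6329.7622 = -0.6125
t = r·√(n−2)/√(1−r²) = -0.6125·√10 / √(1−0.375156) = -1.936895 / 0.790471 = -2.450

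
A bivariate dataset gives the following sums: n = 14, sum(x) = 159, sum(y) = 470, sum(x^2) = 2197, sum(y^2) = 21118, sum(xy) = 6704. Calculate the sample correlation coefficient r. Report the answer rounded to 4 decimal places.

0.9452

S_xy = nΣxy − ΣxΣy = 14·6704 − 159·470 = 93856 − 74730 = 19126
S_xx = nΣx² − (Σx)² = 14·2197 − 159² = 30758 − 25281 = 5477
S_yy = nΣy² − (Σy)² = 14·21118 − 470² = 295652 − 220900 = 74752
r = S_xy / √(S_xx·S_yy) = 19126 / √(5477·74752) = 19126 / √409416704 = 19126 / 20234.0481 = 0.9452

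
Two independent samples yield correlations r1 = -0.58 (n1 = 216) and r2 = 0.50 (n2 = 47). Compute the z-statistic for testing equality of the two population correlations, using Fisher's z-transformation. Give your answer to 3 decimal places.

Fisher z-transforms: z1 = atanh(-0.58) = -0.662463, z2 = atanh(0.50) = 0.549306; difference d = -1.211769
Var(d) = 1/213 + 1/44 = 0.0046948 + 0.0227273 = 0.0274221
z = d/√Var(d) = -1.211769 / √0.0274221 = -1.211769 / 0.165596 = -7.318

-7.318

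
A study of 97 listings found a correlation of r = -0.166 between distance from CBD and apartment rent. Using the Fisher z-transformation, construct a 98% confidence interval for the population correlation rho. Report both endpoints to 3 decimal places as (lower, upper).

Fisher z: z_r = atanh(r) = ½·ln((1+(-0.166))/(1−(-0.166))) = -0.167550
SE(z) = 1/√(n−3) = 1/√94 = 0.103142
98% ⇒ z* = 2.326; margin = 2.326·0.103142 = 0.239908
CI on z-scale: (-0.407458, 0.072358)
Back-transform: tanh(-0.407458) = -0.386312, tanh(0.072358) = 0.072232

(-0.386, 0.072)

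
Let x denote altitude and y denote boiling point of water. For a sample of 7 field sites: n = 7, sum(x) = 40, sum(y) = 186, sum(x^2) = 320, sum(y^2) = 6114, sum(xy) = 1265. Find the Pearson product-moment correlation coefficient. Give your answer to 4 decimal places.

0.6176

S_xy = nΣxy − ΣxΣy = 7·1265 − 40·186 = 8855 − 7440 = 1415
S_xx = nΣx² − (Σx)² = 7·320 − 40² = 2240 − 1600 = 640
S_yy = nΣy² − (Σy)² = 7·6114 − 186² = 42798 − 34596 = 8202
r = S_xy / √(S_xx·S_yy) = 1415 / √(640·8202) = 1415 / √5249280 = 1415 / 2291.1307 = 0.6176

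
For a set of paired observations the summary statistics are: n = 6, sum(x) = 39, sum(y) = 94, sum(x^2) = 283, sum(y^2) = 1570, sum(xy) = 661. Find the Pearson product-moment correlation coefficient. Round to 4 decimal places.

0.9331

Numerator: nΣxy − (Σx)(Σy) = 6·661 − (39)(94) = 300
Denominator: √[(nΣx²−(Σx)²)(nΣy²−(Σy)²)]
  nΣx²−(Σx)² = 6·283 − 1521 = 177;  nΣy²−(Σy)² = 6·1570 − 8836 = 584
  √(177·584) = √103368 = 321.5089
r = 300 / 321.5089 = 0.9331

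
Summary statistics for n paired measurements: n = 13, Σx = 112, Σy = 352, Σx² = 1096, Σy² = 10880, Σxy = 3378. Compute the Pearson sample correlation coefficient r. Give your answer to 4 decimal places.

0.8214

Numerator: nΣxy − (Σx)(Σy) = 13·3378 − (112)(352) = 4490
Denominator: √[(nΣx²−(Σx)²)(nΣy²−(Σy)²)]
  nΣx²−(Σx)² = 13·1096 − 12544 = 1704;  nΣy²−(Σy)² = 13·10880 − 123904 = 17536
  √(1704·17536) = √29881344 = 5466.3831
r = 4490 / 5466.3831 = 0.8214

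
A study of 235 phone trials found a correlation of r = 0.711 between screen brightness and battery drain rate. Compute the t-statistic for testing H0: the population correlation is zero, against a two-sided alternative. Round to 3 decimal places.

t = r·√(n−2) / √(1−r²) with r = 0.711, n = 235
  = 0.711·√233 / √(1 − 0.505521)
  = 0.711·15.264338 / 0.703192
  = 10.852944 / 0.703192 = 15.434

15.434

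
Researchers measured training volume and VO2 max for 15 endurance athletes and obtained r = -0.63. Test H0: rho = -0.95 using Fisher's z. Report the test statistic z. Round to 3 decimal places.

3.777

z_r = atanh(-0.63) = -0.741416,  z_0 = atanh(-0.95) = -1.831781
SE = 1/√(n−3) = 1/√12 = 0.288675
z = (z_r − z_0)/SE = (-0.741416 − (-1.831781)) / 0.288675 = 1.090365 / 0.288675 = 3.777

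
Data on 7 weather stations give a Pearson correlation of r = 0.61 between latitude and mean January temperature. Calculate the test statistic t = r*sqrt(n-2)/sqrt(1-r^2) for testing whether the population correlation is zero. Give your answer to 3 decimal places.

1.721

t = r·√(n−2) / √(1−r²) with r = 0.61, n = 7
  = 0.61·√5 / √(1 − 0.3721)
  = 0.61·2.236068 / 0.792401
  = 1.364001 / 0.792401 = 1.721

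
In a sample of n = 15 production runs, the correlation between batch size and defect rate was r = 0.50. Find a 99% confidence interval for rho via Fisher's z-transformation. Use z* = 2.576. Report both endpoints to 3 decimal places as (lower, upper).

z_r = atanh(0.50) = 0.549306;  SE = 1/√(n−3) = 1/√12 = 0.288675
z-limits: 0.549306 ± 2.576·0.288675 = 0.549306 ± 0.743627 = [-0.194321, 1.292933]
ρ-limits: (tanh -0.194321, tanh 1.292933) = (-0.192, 0.860)

(-0.192, 0.860)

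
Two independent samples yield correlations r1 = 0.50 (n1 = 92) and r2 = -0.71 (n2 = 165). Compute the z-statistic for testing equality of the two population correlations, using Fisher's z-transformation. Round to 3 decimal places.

Fisher z-transforms: z1 = atanh(0.50) = 0.549306, z2 = atanh(-0.71) = -0.887184; difference d = 1.436490
Var(d) = 1/89 + 1/162 = 0.0112360 + 0.0061728 = 0.0174088
z = d/√Var(d) = 1.436490 / √0.0174088 = 1.436490 / 0.131942 = 10.887

10.887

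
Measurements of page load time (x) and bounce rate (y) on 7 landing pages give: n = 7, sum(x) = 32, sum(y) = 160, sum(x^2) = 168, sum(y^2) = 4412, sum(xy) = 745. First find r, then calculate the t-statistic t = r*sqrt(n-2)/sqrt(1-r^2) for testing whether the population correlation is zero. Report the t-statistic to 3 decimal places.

0.238

S_xy = nΣxy − ΣxΣy = 7·745 − 32·160 = 5215 − 5120 = 95
S_xx = nΣx² − (Σx)² = 7·168 − 32² = 1176 − 1024 = 152
S_yy = nΣy² − (Σy)² = 7·4412 − 160² = 30884 − 25600 = 5284
r = S_xy / √(S_xx·S_yy) = 95 / √(152·5284) = 95 / √803168 = 95 / 896.1964 = 0.1060
t = r·√(n−2)/√(1−r²) = 0.1060·√5 / √(1−0.011236) = 0.237023 / 0.994366 = 0.238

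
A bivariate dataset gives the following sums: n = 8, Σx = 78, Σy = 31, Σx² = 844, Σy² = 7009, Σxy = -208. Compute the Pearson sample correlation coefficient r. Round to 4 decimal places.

-0.6728

Numerator: nΣxy − (Σx)(Σy) = 8·(-208) − (78)(31) = -4082
Denominator: √[(nΣx²−(Σx)²)(nΣy²−(Σy)²)]
  nΣx²−(Σx)² = 8·844 − 6084 = 668;  nΣy²−(Σy)² = 8·7009 − 961 = 55111
  √(668·55111) = √36814148 = 6067.4664
r = -4082 / 6067.4664 = -0.6728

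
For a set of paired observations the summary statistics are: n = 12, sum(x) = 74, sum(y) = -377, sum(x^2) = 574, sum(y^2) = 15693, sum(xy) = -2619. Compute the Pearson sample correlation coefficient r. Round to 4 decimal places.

S_xy = nΣxy − ΣxΣy = 12·(-2619) − 74·(-377) = -31428 − (-27898) = -3530
S_xx = nΣx² − (Σx)² = 12·574 − 74² = 6888 − 5476 = 1412
S_yy = nΣy² − (Σy)² = 12·15693 − (-377)² = 188316 − 142129 = 46187
r = S_xy / √(S_xx·S_yy) = -3530 / √(1412·46187) = -3530 / √65216044 = -3530 / 8075.6451 = -0.4371

-0.4371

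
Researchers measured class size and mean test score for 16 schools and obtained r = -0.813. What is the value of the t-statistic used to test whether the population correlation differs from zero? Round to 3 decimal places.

t = r·√(n−2) / √(1−r²) with r = -0.813, n = 16
  = -0.813·√14 / √(1 − 0.660969)
  = -0.813·3.741657 / 0.582264
  = -3.041967 / 0.582264 = -5.224

-5.224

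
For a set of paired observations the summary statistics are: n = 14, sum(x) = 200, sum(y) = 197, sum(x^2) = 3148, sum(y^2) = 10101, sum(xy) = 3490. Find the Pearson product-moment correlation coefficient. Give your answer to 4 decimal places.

0.4628

Numerator: nΣxy − (Σx)(Σy) = 14·3490 − (200)(197) = 9460
Denominator: √[(nΣx²−(Σx)²)(nΣy²−(Σy)²)]
  nΣx²−(Σx)² = 14·3148 − 40000 = 4072;  nΣy²−(Σy)² = 14·10101 − 38809 = 102605
  √(4072·102605) = √417807560 = 20440.3415
r = 9460 / 20440.3415 = 0.4628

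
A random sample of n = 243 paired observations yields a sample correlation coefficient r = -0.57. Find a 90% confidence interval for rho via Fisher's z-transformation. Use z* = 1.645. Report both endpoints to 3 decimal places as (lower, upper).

(-0.637, -0.494)

z_r = atanh(-0.57) = -0.647523;  SE = 1/√(n−3) = 1/√240 = 0.064550
z-limits: -0.647523 ± 1.645·0.064550 = -0.647523 ± 0.106185 = [-0.753708, -0.541338]
ρ-limits: (tanh -0.753708, tanh -0.541338) = (-0.637, -0.494)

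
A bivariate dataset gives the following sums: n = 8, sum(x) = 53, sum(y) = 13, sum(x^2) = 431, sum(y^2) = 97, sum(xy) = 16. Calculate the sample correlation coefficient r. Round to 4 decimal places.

S_xy = nΣxy − ΣxΣy = 8·16 − 53·13 = 128 − 689 = -561
S_xx = nΣx² − (Σx)² = 8·431 − 53² = 3448 − 2809 = 639
S_yy = nΣy² − (Σy)² = 8·97 − 13² = 776 − 169 = 607
r = S_xy / √(S_xx·S_yy) = -561 / √(639·607) = -561 / √387873 = -561 / 622.7945 = -0.9008

-0.9008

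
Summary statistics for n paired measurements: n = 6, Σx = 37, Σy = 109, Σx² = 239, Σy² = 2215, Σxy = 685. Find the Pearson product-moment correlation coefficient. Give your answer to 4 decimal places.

Numerator: nΣxy − (Σx)(Σy) = 6·685 − (37)(109) = 77
Denominator: √[(nΣx²−(Σx)²)(nΣy²−(Σy)²)]
  nΣx²−(Σx)² = 6·239 − 1369 = 65;  nΣy²−(Σy)² = 6·2215 − 11881 = 1409
  √(65·1409) = √91585 = 302.6301
r = 77 / 302.6301 = 0.2544

0.2544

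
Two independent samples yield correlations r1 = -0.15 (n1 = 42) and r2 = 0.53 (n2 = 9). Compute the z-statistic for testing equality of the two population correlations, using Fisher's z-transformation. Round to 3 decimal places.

z1 = atanh(-0.15) = -0.151140,  z2 = atanh(0.53) = 0.590145
SE = √(1/(n1−3) + 1/(n2−3)) = √(1/39 + 1/6) = √(0.0256410 + 0.1666667) = √0.1923077 = 0.438529
z = (z1 − z2)/SE = (-0.151140 − 0.590145) / 0.438529 = -0.741285 / 0.438529 = -1.690

-1.690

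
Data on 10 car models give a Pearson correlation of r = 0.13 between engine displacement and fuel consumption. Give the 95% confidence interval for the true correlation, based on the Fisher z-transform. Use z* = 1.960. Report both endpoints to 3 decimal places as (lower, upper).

z_r = atanh(0.13) = 0.130740;  SE = 1/√(n−3) = 1/√7 = 0.377964
z-limits: 0.130740 ± 1.960·0.377964 = 0.130740 ± 0.740809 = [-0.610069, 0.871549]
ρ-limits: (tanh -0.610069, tanh 0.871549) = (-0.544, 0.702)

(-0.544, 0.702)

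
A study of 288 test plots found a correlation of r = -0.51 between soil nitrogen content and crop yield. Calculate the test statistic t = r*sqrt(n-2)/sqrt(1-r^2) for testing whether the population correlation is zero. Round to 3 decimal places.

t = r·√(n−2) / √(1−r²) with r = -0.51, n = 288
  = -0.51·√286 / √(1 − 0.2601)
  = -0.51·16.911535 / 0.860174
  = -8.624883 / 0.860174 = -10.027

-10.027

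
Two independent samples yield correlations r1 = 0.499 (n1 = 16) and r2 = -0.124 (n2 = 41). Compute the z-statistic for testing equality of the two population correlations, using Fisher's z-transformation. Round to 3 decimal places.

2.093

z1 = atanh(0.499) = 0.547974,  z2 = atanh(-0.124) = -0.124641
SE = √(1/(n1−3) + 1/(n2−3)) = √(1/13 + 1/38) = √(0.0769231 + 0.0263158) = √0.1032389 = 0.321308
z = (z1 − z2)/SE = (0.547974 − (-0.124641)) / 0.321308 = 0.672615 / 0.321308 = 2.093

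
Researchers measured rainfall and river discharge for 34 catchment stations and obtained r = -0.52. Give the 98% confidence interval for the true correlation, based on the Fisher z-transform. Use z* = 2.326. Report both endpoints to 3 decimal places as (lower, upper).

z_r = atanh(-0.52) = -0.576340;  SE = 1/√(n−3) = 1/√31 = 0.179605
z-limits: -0.576340 ± 2.326·0.179605 = -0.576340 ± 0.417761 = [-0.994101, -0.158579]
ρ-limits: (tanh -0.994101, tanh -0.158579) = (-0.759, -0.157)

(-0.759, -0.157)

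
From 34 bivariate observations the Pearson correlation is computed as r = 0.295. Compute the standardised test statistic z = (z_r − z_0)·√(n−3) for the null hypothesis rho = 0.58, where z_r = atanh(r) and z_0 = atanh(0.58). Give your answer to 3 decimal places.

-1.996

Fisher z: atanh(0.295) = 0.304034, atanh(0.58) = 0.662463
z = (z_r − z_0)·√(n−3) = (0.304034 − 0.662463)·√31 = -0.358429 · 5.567764 = -1.996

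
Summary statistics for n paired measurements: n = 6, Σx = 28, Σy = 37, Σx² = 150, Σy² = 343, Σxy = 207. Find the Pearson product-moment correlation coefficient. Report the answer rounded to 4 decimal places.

0.7287

Numerator: nΣxy − (Σx)(Σy) = 6·207 − (28)(37) = 206
Denominator: √[(nΣx²−(Σx)²)(nΣy²−(Σy)²)]
  nΣx²−(Σx)² = 6·150 − 784 = 116;  nΣy²−(Σy)² = 6·343 − 1369 = 689
  √(116·689) = √79924 = 282.7083
r = 206 / 282.7083 = 0.7287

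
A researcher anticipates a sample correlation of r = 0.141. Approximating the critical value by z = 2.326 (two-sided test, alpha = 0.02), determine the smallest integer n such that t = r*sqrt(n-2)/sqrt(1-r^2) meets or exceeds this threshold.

269

Need r·√(n−2)/√(1−r²) ≥ 2.326
√(n−2) ≥ 2.326·√(1−0.019881) / 0.141 = 2.326·0.990010 / 0.141 = 16.3317
n−2 ≥ 266.7244  ⇒  n ≥ 268.7244
Smallest integer n = 269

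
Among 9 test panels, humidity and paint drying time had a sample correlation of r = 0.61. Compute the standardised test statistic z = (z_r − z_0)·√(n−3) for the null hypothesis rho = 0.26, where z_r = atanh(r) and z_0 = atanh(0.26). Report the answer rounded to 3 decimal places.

Fisher z: atanh(0.61) = 0.708921, atanh(0.26) = 0.266108
z = (z_r − z_0)·√(n−3) = (0.708921 − 0.266108)·√6 = 0.442813 · 2.449490 = 1.085

1.085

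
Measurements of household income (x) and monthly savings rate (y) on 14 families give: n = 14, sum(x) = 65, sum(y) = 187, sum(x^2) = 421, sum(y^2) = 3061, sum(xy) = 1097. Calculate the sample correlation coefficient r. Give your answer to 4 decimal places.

Numerator: nΣxy − (Σx)(Σy) = 14·1097 − (65)(187) = 3203
Denominator: √[(nΣx²−(Σx)²)(nΣy²−(Σy)²)]
  nΣx²−(Σx)² = 14·421 − 4225 = 1669;  nΣy²−(Σy)² = 14·3061 − 34969 = 7885
  √(1669·7885) = √13160065 = 3627.6804
r = 3203 / 3627.6804 = 0.8829

0.8829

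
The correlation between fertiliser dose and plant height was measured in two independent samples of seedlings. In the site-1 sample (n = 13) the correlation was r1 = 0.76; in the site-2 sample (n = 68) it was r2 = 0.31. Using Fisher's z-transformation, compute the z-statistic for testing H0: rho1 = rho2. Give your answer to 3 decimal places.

1.989

z1 = atanh(0.76) = 0.996215,  z2 = atanh(0.31) = 0.320545
SE = √(1/(n1−3) + 1/(n2−3)) = √(1/10 + 1/65) = √(0.1000000 + 0.0153846) = √0.1153846 = 0.339683
z = (z1 − z2)/SE = (0.996215 − 0.320545) / 0.339683 = 0.675670 / 0.339683 = 1.989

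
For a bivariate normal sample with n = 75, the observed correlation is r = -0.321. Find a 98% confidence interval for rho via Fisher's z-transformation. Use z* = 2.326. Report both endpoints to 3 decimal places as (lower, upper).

(-0.542, -0.059)

z_r = atanh(-0.321) = -0.332762;  SE = 1/√(n−3) = 1/√72 = 0.117851
z-limits: -0.332762 ± 2.326·0.117851 = -0.332762 ± 0.274121 = [-0.606883, -0.058641]
ρ-limits: (tanh -0.606883, tanh -0.058641) = (-0.542, -0.059)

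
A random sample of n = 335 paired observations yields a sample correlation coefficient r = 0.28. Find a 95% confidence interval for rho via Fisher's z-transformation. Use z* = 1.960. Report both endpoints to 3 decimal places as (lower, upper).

(0.178, 0.376)

z_r = atanh(0.28) = 0.287682;  SE = 1/√(n−3) = 1/√332 = 0.054882
z-limits: 0.287682 ± 1.960·0.054882 = 0.287682 ± 0.107569 = [0.180113, 0.395251]
ρ-limits: (tanh 0.180113, tanh 0.395251) = (0.178, 0.376)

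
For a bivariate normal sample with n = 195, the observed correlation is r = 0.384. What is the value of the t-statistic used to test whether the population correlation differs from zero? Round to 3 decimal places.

5.778

1 − r² = 1 − 0.147456 = 0.852544;  √(1−r²) = 0.923333
√(n−2) = √193 = 13.892444
t = r·√(n−2)/√(1−r²) = 0.384 · 13.892444 / 0.923333 = 5.778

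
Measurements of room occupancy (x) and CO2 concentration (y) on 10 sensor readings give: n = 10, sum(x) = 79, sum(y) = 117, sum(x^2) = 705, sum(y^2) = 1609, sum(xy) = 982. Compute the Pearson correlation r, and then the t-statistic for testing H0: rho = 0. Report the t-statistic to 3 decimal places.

1.286

S_xy = nΣxy − ΣxΣy = 10·982 − 79·117 = 9820 − 9243 = 577
S_xx = nΣx² − (Σx)² = 10·705 − 79² = 7050 − 6241 = 809
S_yy = nΣy² − (Σy)² = 10·1609 − 117² = 16090 − 13689 = 2401
r = S_xy / √(S_xx·S_yy) = 577 / √(809·2401) = 577 / √1942409 = 577 / 1393.7033 = 0.4140
t = r·√(n−2)/√(1−r²) = 0.4140·√8 / √(1−0.171396) = 1.170969 / 0.910277 = 1.286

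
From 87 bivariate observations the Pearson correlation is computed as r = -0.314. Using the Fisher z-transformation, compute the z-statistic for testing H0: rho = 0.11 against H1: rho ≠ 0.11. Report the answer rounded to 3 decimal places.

-3.991

z_r = atanh(-0.314) = -0.324977,  z_0 = atanh(0.11) = 0.110447
SE = 1/√(n−3) = 1/√84 = 0.109109
z = (z_r − z_0)/SE = (-0.324977 − 0.110447) / 0.109109 = -0.435424 / 0.109109 = -3.991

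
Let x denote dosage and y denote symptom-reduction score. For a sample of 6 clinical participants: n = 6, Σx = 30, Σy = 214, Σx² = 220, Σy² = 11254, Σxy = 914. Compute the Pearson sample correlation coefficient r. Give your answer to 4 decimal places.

-0.3098

S_xy = nΣxy − ΣxΣy = 6·914 − 30·214 = 5484 − 6420 = -936
S_xx = nΣx² − (Σx)² = 6·220 − 30² = 1320 − 900 = 420
S_yy = nΣy² − (Σy)² = 6·11254 − 214² = 67524 − 45796 = 21728
r = S_xy / √(S_xx·S_yy) = -936 / √(420·21728) = -936 / √9125760 = -936 / 3020.8873 = -0.3098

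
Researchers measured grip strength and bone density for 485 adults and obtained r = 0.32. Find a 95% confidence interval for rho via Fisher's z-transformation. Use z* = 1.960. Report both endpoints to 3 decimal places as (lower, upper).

z_r = atanh(0.32) = 0.331647;  SE = 1/√(n−3) = 1/√482 = 0.045549
z-limits: 0.331647 ± 1.960·0.045549 = 0.331647 ± 0.089276 = [0.242371, 0.420923]
ρ-limits: (tanh 0.242371, tanh 0.420923) = (0.238, 0.398)

(0.238, 0.398)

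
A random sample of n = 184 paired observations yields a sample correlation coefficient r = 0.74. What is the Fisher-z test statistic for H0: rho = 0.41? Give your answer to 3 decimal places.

z_r = atanh(0.74) = 0.950479,  z_0 = atanh(0.41) = 0.435611
SE = 1/√(n−3) = 1/√181 = 0.074329
z = (z_r − z_0)/SE = (0.950479 − 0.435611) / 0.074329 = 0.514868 / 0.074329 = 6.927

6.927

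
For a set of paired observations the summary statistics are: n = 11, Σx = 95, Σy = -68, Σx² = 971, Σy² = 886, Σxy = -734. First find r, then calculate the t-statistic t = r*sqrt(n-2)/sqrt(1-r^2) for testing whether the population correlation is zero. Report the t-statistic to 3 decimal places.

Numerator: nΣxy − (Σx)(Σy) = 11·(-734) − (95)(-68) = -1614
Denominator: √[(nΣx²−(Σx)²)(nΣy²−(Σy)²)]
  nΣx²−(Σx)² = 11·971 − 9025 = 1656;  nΣy²−(Σy)² = 11·886 − 4624 = 5122
  √(1656·5122) = √8482032 = 2912.3928
r = -1614 / 2912.3928 = -0.5542
t = r·√(n−2)/√(1−r²) = -0.5542·√9 / √(1−0.307138) = -1.662600 / 0.832383 = -1.997

-1.997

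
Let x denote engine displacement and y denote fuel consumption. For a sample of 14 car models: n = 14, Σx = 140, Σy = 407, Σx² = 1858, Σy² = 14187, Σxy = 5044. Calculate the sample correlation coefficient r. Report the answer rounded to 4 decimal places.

0.9379

S_xy = nΣxy − ΣxΣy = 14·5044 − 140·407 = 70616 − 56980 = 13636
S_xx = nΣx² − (Σx)² = 14·1858 − 140² = 26012 − 19600 = 6412
S_yy = nΣy² − (Σy)² = 14·14187 − 407² = 198618 − 165649 = 32969
r = S_xy / √(S_xx·S_yy) = 13636 / √(6412·32969) = 13636 / √211397228 = 13636 / 14539.5058 = 0.9379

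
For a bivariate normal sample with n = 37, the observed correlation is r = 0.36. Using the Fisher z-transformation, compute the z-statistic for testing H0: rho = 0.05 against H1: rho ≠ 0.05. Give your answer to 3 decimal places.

1.906

z_r = atanh(0.36) = 0.376886,  z_0 = atanh(0.05) = 0.050042
SE = 1/√(n−3) = 1/√34 = 0.171499
z = (z_r − z_0)/SE = (0.376886 − 0.050042) / 0.171499 = 0.326844 / 0.171499 = 1.906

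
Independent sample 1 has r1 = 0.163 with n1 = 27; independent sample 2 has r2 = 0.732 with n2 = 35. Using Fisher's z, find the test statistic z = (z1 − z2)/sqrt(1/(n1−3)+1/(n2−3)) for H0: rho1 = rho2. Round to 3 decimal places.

z1 = atanh(0.163) = 0.164467,  z2 = atanh(0.732) = 0.933023
SE = √(1/(n1−3) + 1/(n2−3)) = √(1/24 + 1/32) = √(0.0416667 + 0.0312500) = √0.0729167 = 0.270031
z = (z1 − z2)/SE = (0.164467 − 0.933023) / 0.270031 = -0.768556 / 0.270031 = -2.846

-2.846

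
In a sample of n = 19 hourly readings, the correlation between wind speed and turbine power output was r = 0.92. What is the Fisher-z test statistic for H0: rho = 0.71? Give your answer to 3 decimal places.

2.807

Fisher z: atanh(0.92) = 1.589027, atanh(0.71) = 0.887184
z = (z_r − z_0)·√(n−3) = (1.589027 − 0.887184)·√16 = 0.701843 · 4.000000 = 2.807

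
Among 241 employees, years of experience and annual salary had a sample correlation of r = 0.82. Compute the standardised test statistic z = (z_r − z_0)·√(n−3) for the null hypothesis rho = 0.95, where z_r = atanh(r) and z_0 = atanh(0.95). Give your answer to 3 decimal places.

z_r = atanh(0.82) = 1.156817,  z_0 = atanh(0.95) = 1.831781
SE = 1/√(n−3) = 1/√238 = 0.064820
z = (z_r − z_0)/SE = (1.156817 − 1.831781) / 0.064820 = -0.674964 / 0.064820 = -10.413

-10.413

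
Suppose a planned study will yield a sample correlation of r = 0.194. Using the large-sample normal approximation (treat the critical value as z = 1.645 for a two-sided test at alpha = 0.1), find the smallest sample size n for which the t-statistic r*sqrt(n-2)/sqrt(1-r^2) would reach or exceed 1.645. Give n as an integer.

r√(n−2)/√(1−r²) ≥ 1.645  ⇔  n−2 ≥ (1.645)²·(1−r²)/r²
(1−r²)/r² = (1−0.037636)/0.037636 = 25.5703
n ≥ 2 + 2.706025·25.5703 = 2 + 69.1939 = 71.1939
⌈71.1939⌉ = 72

72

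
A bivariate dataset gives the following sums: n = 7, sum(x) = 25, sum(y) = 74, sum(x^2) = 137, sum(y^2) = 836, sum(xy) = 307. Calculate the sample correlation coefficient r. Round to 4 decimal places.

S_xy = nΣxy − ΣxΣy = 7·307 − 25·74 = 2149 − 1850 = 299
S_xx = nΣx² − (Σx)² = 7·137 − 25² = 959 − 625 = 334
S_yy = nΣy² − (Σy)² = 7·836 − 74² = 5852 − 5476 = 376
r = S_xy / √(S_xx·S_yy) = 299 / √(334·376) = 299 / √125584 = 299 / 354.3783 = 0.8437

0.8437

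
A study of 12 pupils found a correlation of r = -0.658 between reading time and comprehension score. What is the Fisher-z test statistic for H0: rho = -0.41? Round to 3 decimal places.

z_r = atanh(-0.658) = -0.789278,  z_0 = atanh(-0.41) = -0.435611
SE = 1/√(n−3) = 1/√9 = 0.333333
z = (z_r − z_0)/SE = (-0.789278 − (-0.435611)) / 0.333333 = -0.353667 / 0.333333 = -1.061

-1.061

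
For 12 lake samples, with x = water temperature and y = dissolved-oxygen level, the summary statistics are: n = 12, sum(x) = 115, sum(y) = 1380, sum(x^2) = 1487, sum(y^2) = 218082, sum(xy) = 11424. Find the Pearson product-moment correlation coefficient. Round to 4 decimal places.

-0.3767

S_xy = nΣxy − ΣxΣy = 12·11424 − 115·1380 = 137088 − 158700 = -21612
S_xx = nΣx² − (Σx)² = 12·1487 − 115² = 17844 − 13225 = 4619
S_yy = nΣy² − (Σy)² = 12·218082 − 1380² = 2616984 − 1904400 = 712584
r = S_xy / √(S_xx·S_yy) = -21612 / √(4619·712584) = -21612 / √3291425496 = -21612 / 57370.9464 = -0.3767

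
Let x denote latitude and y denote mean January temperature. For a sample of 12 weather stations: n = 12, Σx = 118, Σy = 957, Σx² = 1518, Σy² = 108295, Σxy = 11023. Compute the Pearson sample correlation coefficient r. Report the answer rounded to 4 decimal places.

S_xy = nΣxy − ΣxΣy = 12·11023 − 118·957 = 132276 − 112926 = 19350
S_xx = nΣx² − (Σx)² = 12·1518 − 118² = 18216 − 13924 = 4292
S_yy = nΣy² − (Σy)² = 12·108295 − 957² = 1299540 − 915849 = 383691
r = S_xy / √(S_xx·S_yy) = 19350 / √(4292·383691) = 19350 / √1646801772 = 19350 / 40580.8055 = 0.4768

0.4768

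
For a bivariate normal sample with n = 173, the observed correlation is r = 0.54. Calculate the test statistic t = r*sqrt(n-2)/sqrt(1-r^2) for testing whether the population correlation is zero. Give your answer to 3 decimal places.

8.390

t = r·√(n−2) / √(1−r²) with r = 0.54, n = 173
  = 0.54·√171 / √(1 − 0.2916)
  = 0.54·13.076697 / 0.841665
  = 7.061416 / 0.841665 = 8.390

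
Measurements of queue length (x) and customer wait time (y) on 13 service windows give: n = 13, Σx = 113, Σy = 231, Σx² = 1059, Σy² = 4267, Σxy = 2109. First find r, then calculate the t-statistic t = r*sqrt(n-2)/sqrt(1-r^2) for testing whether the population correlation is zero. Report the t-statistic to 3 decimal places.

7.077

Numerator: nΣxy − (Σx)(Σy) = 13·2109 − (113)(231) = 1314
Denominator: √[(nΣx²−(Σx)²)(nΣy²−(Σy)²)]
  nΣx²−(Σx)² = 13·1059 − 12769 = 998;  nΣy²−(Σy)² = 13·4267 − 53361 = 2110
  √(998·2110) = √2105780 = 1451.1306
r = 1314 / 1451.1306 = 0.9055
t = r·√(n−2)/√(1−r²) = 0.9055·√11 / √(1−0.819930) = 3.003204 / 0.424347 = 7.077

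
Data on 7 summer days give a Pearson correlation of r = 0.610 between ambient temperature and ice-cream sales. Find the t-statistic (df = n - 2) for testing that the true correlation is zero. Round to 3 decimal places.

1 − r² = 1 − 0.372100 = 0.627900;  √(1−r²) = 0.792401
√(n−2) = √5 = 2.236068
t = r·√(n−2)/√(1−r²) = 0.610 · 2.236068 / 0.792401 = 1.721

1.721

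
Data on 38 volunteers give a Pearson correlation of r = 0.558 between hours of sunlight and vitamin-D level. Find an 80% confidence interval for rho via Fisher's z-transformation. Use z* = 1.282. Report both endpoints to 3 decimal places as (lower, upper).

z_r = atanh(0.558) = 0.629924;  SE = 1/√(n−3) = 1/√35 = 0.169031
z-limits: 0.629924 ± 1.282·0.169031 = 0.629924 ± 0.216698 = [0.413226, 0.846622]
ρ-limits: (tanh 0.413226, tanh 0.846622) = (0.391, 0.689)

(0.391, 0.689)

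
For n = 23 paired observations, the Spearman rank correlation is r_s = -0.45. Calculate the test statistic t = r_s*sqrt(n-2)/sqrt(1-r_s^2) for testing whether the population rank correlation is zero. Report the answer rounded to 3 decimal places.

1 − r_s² = 1 − 0.2025 = 0.7975;  √(1−r_s²) = 0.893029
√(n−2) = √21 = 4.582576
t = r_s·√(n−2)/√(1−r_s²) = -0.45 · 4.582576 / 0.893029 = -2.309

-2.309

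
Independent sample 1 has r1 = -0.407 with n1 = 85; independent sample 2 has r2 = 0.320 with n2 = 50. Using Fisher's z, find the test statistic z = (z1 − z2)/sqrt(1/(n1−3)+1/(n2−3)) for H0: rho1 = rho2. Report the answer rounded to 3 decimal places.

-4.174

z1 = atanh(-0.407) = -0.432010,  z2 = atanh(0.320) = 0.331647
SE = √(1/(n1−3) + 1/(n2−3)) = √(1/82 + 1/47) = √(0.0121951 + 0.0212766) = √0.0334717 = 0.182953
z = (z1 − z2)/SE = (-0.432010 − 0.331647) / 0.182953 = -0.763657 / 0.182953 = -4.174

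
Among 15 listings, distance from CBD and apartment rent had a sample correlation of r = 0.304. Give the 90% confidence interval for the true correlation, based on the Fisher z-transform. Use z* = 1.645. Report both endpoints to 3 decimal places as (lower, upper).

(-0.160, 0.658)

Fisher z: z_r = atanh(r) = ½·ln((1+0.304)/(1−0.304)) = 0.313921
SE(z) = 1/√(n−3) = 1/√12 = 0.288675
90% ⇒ z* = 1.645; margin = 1.645·0.288675 = 0.474870
CI on z-scale: (-0.160949, 0.788791)
Back-transform: tanh(-0.160949) = -0.159573, tanh(0.788791) = 0.657724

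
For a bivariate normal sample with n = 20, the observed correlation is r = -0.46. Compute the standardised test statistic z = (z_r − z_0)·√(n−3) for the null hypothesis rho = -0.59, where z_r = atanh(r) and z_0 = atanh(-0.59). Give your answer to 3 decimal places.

0.744

Fisher z: atanh(-0.46) = -0.497311, atanh(-0.59) = -0.677666
z = (z_r − z_0)·√(n−3) = (-0.497311 − (-0.677666))·√17 = 0.180355 · 4.123106 = 0.744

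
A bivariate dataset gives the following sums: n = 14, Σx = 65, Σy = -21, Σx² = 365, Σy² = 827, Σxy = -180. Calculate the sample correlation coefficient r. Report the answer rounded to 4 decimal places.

S_xy = nΣxy − ΣxΣy = 14·(-180) − 65·(-21) = -2520 − (-1365) = -1155
S_xx = nΣx² − (Σx)² = 14·365 − 65² = 5110 − 4225 = 885
S_yy = nΣy² − (Σy)² = 14·827 − (-21)² = 11578 − 441 = 11137
r = S_xy / √(S_xx·S_yy) = -1155 / √(885·11137) = -1155 / √9856245 = -1155 / 3139.4657 = -0.3679

-0.3679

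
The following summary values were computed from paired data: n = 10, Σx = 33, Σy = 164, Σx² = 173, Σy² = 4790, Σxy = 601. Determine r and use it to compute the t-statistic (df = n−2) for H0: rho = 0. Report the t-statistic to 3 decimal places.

0.467

Numerator: nΣxy − (Σx)(Σy) = 10·601 − (33)(164) = 598
Denominator: √[(nΣx²−(Σx)²)(nΣy²−(Σy)²)]
  nΣx²−(Σx)² = 10·173 − 1089 = 641;  nΣy²−(Σy)² = 10·4790 − 26896 = 21004
  √(641·21004) = √13463564 = 3669.2730
r = 598 / 3669.2730 = 0.1630
t = r·√(n−2)/√(1−r²) = 0.1630·√8 / √(1−0.026569) = 0.461034 / 0.986626 = 0.467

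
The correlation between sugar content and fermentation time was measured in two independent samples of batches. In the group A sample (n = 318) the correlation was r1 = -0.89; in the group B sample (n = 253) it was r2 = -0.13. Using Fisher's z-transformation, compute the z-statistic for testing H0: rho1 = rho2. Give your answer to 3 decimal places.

-15.244

z1 = atanh(-0.89) = -1.421926,  z2 = atanh(-0.13) = -0.130740
SE = √(1/(n1−3) + 1/(n2−3)) = √(1/315 + 1/250) = √(0.0031746 + 0.0040000) = √0.0071746 = 0.084703
z = (z1 − z2)/SE = (-1.421926 − (-0.130740)) / 0.084703 = -1.291186 / 0.084703 = -15.244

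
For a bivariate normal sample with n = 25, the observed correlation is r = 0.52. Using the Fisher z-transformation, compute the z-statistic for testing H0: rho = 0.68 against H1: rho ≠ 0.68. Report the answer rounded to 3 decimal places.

z_r = atanh(0.52) = 0.576340,  z_0 = atanh(0.68) = 0.829114
SE = 1/√(n−3) = 1/√22 = 0.213201
z = (z_r − z_0)/SE = (0.576340 − 0.829114) / 0.213201 = -0.252774 / 0.213201 = -1.186

-1.186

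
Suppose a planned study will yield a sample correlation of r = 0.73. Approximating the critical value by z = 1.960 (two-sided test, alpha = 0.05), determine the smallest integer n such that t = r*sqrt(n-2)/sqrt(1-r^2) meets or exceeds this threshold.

6

r√(n−2)/√(1−r²) ≥ 1.960  ⇔  n−2 ≥ (1.960)²·(1−r²)/r²
(1−r²)/r² = (1−0.5329)/0.5329 = 0.8765
n ≥ 2 + 3.8416·0.8765 = 2 + 3.3672 = 5.3672
⌈5.3672⌉ = 6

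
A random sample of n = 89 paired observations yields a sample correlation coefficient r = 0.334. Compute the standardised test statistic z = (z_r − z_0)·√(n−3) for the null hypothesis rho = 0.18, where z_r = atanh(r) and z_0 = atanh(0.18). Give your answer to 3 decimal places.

1.533

z_r = atanh(0.334) = 0.347324,  z_0 = atanh(0.18) = 0.181983
SE = 1/√(n−3) = 1/√86 = 0.107833
z = (z_r − z_0)/SE = (0.347324 − 0.181983) / 0.107833 = 0.165341 / 0.107833 = 1.533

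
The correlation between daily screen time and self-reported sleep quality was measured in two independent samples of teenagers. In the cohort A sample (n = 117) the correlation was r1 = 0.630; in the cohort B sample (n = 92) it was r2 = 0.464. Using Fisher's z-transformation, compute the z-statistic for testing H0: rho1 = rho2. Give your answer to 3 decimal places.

Fisher z-transforms: z1 = atanh(0.630) = 0.741416, z2 = atanh(0.464) = 0.502397; difference d = 0.239019
Var(d) = 1/114 + 1/89 = 0.0087719 + 0.0112360 = 0.0200079
z = d/√Var(d) = 0.239019 / √0.0200079 = 0.239019 / 0.141449 = 1.690

1.690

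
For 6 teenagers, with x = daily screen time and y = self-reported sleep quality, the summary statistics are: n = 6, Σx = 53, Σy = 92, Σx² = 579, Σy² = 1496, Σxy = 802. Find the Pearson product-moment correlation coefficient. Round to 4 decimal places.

-0.1097

S_xy = nΣxy − ΣxΣy = 6·802 − 53·92 = 4812 − 4876 = -64
S_xx = nΣx² − (Σx)² = 6·579 − 53² = 3474 − 2809 = 665
S_yy = nΣy² − (Σy)² = 6·1496 − 92² = 8976 − 8464 = 512
r = S_xy / √(S_xx·S_yy) = -64 / √(665·512) = -64 / √340480 = -64 / 583.5066 = -0.1097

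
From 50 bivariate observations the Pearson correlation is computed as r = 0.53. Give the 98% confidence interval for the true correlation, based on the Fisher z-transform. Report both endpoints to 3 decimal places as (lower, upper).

z_r = atanh(0.53) = 0.590145;  SE = 1/√(n−3) = 1/√47 = 0.145865
z-limits: 0.590145 ± 2.326·0.145865 = 0.590145 ± 0.339282 = [0.250863, 0.929427]
ρ-limits: (tanh 0.250863, tanh 0.929427) = (0.246, 0.730)

(0.246, 0.730)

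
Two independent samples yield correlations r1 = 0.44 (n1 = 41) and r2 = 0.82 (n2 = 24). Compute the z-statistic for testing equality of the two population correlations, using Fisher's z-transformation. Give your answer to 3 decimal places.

Fisher z-transforms: z1 = atanh(0.44) = 0.472231, z2 = atanh(0.82) = 1.156817; difference d = -0.684586
Var(d) = 1/38 + 1/21 = 0.0263158 + 0.0476190 = 0.0739348
z = d/√Var(d) = -0.684586 / √0.0739348 = -0.684586 / 0.271910 = -2.518

-2.518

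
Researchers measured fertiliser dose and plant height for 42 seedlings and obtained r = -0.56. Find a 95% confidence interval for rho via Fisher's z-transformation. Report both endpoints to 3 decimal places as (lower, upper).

(-0.738, -0.309)

z_r = atanh(-0.56) = -0.632833;  SE = 1/√(n−3) = 1/√39 = 0.160128
z-limits: -0.632833 ± 1.960·0.160128 = -0.632833 ± 0.313851 = [-0.946684, -0.318982]
ρ-limits: (tanh -0.946684, tanh -0.318982) = (-0.738, -0.309)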